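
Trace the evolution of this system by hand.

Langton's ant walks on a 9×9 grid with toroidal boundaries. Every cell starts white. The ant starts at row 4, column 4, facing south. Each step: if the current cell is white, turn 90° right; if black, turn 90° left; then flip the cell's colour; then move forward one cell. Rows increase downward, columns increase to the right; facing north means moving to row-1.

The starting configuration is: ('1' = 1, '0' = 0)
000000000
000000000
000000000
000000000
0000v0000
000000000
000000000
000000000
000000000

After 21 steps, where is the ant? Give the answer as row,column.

2,7

[0] 000000000
000000000
000000000
000000000
0000v0000
000000000
000000000
000000000
000000000
[1] 000000000
000000000
000000000
000000000
000<10000
000000000
000000000
000000000
000000000
[2] 000000000
000000000
000000000
000^00000
000110000
000000000
000000000
000000000
000000000
[3] 000000000
000000000
000000000
0001>0000
000110000
000000000
000000000
000000000
000000000
[4] 000000000
000000000
000000000
000110000
0001v0000
000000000
000000000
000000000
000000000
[5] 000000000
000000000
000000000
000110000
00010>000
000000000
000000000
000000000
000000000
[6] 000000000
000000000
000000000
000110000
000101000
00000v000
000000000
000000000
000000000
[7] 000000000
000000000
000000000
000110000
000101000
0000<1000
000000000
000000000
000000000
[8] 000000000
000000000
000000000
000110000
0001^1000
000011000
000000000
000000000
000000000
[9] 000000000
000000000
000000000
000110000
00011>000
000011000
000000000
000000000
000000000
[10] 000000000
000000000
000000000
00011^000
000110000
000011000
000000000
000000000
000000000
[11] 000000000
000000000
000000000
000111>00
000110000
000011000
000000000
000000000
000000000
[12] 000000000
000000000
000000000
000111100
000110v00
000011000
000000000
000000000
000000000
[13] 000000000
000000000
000000000
000111100
00011<100
000011000
000000000
000000000
000000000
[14] 000000000
000000000
000000000
00011^100
000111100
000011000
000000000
000000000
000000000
[15] 000000000
000000000
000000000
0001<0100
000111100
000011000
000000000
000000000
000000000
[16] 000000000
000000000
000000000
000100100
0001v1100
000011000
000000000
000000000
000000000
[17] 000000000
000000000
000000000
000100100
00010>100
000011000
000000000
000000000
000000000
[18] 000000000
000000000
000000000
00010^100
000100100
000011000
000000000
000000000
000000000
[19] 000000000
000000000
000000000
000101>00
000100100
000011000
000000000
000000000
000000000
[20] 000000000
000000000
000000^00
000101000
000100100
000011000
000000000
000000000
000000000
[21] 000000000
000000000
0000001>0
000101000
000100100
000011000
000000000
000000000
000000000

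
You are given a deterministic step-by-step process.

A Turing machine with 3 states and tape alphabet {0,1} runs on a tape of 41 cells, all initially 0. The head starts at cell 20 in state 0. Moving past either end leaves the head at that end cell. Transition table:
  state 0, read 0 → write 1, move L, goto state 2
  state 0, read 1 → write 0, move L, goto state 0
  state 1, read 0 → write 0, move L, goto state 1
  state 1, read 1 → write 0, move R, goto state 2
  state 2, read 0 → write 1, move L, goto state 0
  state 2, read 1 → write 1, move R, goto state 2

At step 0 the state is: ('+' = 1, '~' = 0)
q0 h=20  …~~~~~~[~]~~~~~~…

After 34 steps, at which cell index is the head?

step 0: q0 h=20  …~~~~~~[~]~~~~~~…
step 1: q2 h=19  …~~~~~~[~]+~~~~~…
step 2: q0 h=18  …~~~~~~[~]++~~~~…
step 3: q2 h=17  …~~~~~~[~]+++~~~…
step 4: q0 h=16  …~~~~~~[~]++++~~…
step 5: q2 h=15  …~~~~~~[~]+++++~…
step 6: q0 h=14  …~~~~~~[~]++++++…
step 7: q2 h=13  …~~~~~~[~]++++++…
step 8: q0 h=12  …~~~~~~[~]++++++…
step 9: q2 h=11  …~~~~~~[~]++++++…
step 10: q0 h=10  …~~~~~~[~]++++++…
step 11: q2 h= 9  …~~~~~~[~]++++++…
step 12: q0 h= 8  …~~~~~~[~]++++++…
step 13: q2 h= 7  …~~~~~~[~]++++++…
step 14: q0 h= 6  |~~~~~~[~]++++++…
step 15: q2 h= 5  |~~~~~[~]++++++…
step 16: q0 h= 4  |~~~~[~]++++++…
step 17: q2 h= 3  |~~~[~]++++++…
step 18: q0 h= 2  |~~[~]++++++…
step 19: q2 h= 1  |~[~]++++++…
step 20: q0 h= 0  |[~]++++++…
step 21: q2 h= 0  |[+]++++++…
step 22: q2 h= 1  |+[+]++++++…
step 23: q2 h= 2  |++[+]++++++…
step 24: q2 h= 3  |+++[+]++++++…
step 25: q2 h= 4  |++++[+]++++++…
step 26: q2 h= 5  |+++++[+]++++++…
step 27: q2 h= 6  |++++++[+]++++++…
step 28: q2 h= 7  …++++++[+]++++++…
step 29: q2 h= 8  …++++++[+]++++++…
step 30: q2 h= 9  …++++++[+]++++++…
step 31: q2 h=10  …++++++[+]++++++…
step 32: q2 h=11  …++++++[+]++++++…
step 33: q2 h=12  …++++++[+]++++++…
step 34: q2 h=13  …++++++[+]++++++…

13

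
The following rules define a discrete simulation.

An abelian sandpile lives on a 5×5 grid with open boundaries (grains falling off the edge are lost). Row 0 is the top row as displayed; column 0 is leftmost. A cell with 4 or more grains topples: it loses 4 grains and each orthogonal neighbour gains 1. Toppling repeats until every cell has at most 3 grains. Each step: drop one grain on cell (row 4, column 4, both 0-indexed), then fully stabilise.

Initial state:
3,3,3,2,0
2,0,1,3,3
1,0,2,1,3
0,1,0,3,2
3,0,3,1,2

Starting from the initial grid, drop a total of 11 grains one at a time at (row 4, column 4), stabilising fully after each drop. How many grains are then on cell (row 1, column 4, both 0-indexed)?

0) 3,3,3,2,0
2,0,1,3,3
1,0,2,1,3
0,1,0,3,2
3,0,3,1,2
1) 3,3,3,2,0
2,0,1,3,3
1,0,2,1,3
0,1,0,3,2
3,0,3,1,3
2) 3,3,3,2,0
2,0,1,3,3
1,0,2,1,3
0,1,0,3,3
3,0,3,2,0
3) 3,3,3,2,0
2,0,1,3,3
1,0,2,1,3
0,1,0,3,3
3,0,3,2,1
4) 3,3,3,2,0
2,0,1,3,3
1,0,2,1,3
0,1,0,3,3
3,0,3,2,2
5) 3,3,3,2,0
2,0,1,3,3
1,0,2,1,3
0,1,0,3,3
3,0,3,2,3
6) 3,3,3,3,1
2,0,2,1,1
1,0,3,0,2
0,1,2,2,2
3,1,0,1,2
7) 3,3,3,3,1
2,0,2,1,1
1,0,3,0,2
0,1,2,2,2
3,1,0,1,3
8) 3,3,3,3,1
2,0,2,1,1
1,0,3,0,2
0,1,2,2,3
3,1,0,2,0
9) 3,3,3,3,1
2,0,2,1,1
1,0,3,0,2
0,1,2,2,3
3,1,0,2,1
10) 3,3,3,3,1
2,0,2,1,1
1,0,3,0,2
0,1,2,2,3
3,1,0,2,2
11) 3,3,3,3,1
2,0,2,1,1
1,0,3,0,2
0,1,2,2,3
3,1,0,2,3

1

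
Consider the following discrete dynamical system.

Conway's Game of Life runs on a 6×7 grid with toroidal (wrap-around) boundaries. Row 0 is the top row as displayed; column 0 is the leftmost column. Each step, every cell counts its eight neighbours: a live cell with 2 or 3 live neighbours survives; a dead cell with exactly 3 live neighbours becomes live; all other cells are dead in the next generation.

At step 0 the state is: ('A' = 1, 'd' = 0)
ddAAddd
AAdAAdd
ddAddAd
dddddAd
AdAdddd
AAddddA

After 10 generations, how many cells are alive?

k=0  ddAAddd
AAdAAdd
ddAddAd
dddddAd
AdAdddd
AAddddA
k=1  dddAAdA
dAddAdd
dAAAdAA
dAddddA
Adddddd
AddAddA
k=2  ddAAAdA
dAddddA
dAdAAAA
dAdddAA
dAddddd
AddAAAA
k=3  dAAdddd
dAddddA
dAddAdd
dAddddA
dAAdddd
AAddddA
k=4  ddAdddA
dAddddd
dAAddAd
dAddddd
ddAdddA
ddddddd
k=5  ddddddd
AAddddd
AAAdddd
AAddddd
ddddddd
ddddddd
k=6  ddddddd
AdAdddd
ddAdddA
AdAdddd
ddddddd
ddddddd
k=7  ddddddd
dAddddd
AdAAddA
dAddddd
ddddddd
ddddddd
k=8  ddddddd
AAAdddd
AdAdddd
AAAdddd
ddddddd
ddddddd
k=9  dAddddd
AdAdddd
dddAddA
AdAdddd
dAddddd
ddddddd
k=10  dAddddd
AAAdddd
AdAAddA
AAAdddd
dAddddd
ddddddd

12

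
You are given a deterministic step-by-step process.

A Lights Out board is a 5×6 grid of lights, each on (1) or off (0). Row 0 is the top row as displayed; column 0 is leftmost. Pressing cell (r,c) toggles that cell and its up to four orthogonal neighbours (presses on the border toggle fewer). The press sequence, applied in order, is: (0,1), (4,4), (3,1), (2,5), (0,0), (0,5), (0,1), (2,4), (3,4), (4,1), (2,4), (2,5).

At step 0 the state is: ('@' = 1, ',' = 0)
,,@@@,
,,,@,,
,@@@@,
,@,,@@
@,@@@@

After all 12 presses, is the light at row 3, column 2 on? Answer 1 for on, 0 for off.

1

0) ,,@@@,
,,,@,,
,@@@@,
,@,,@@
@,@@@@
1) @@,@@,
,@,@,,
,@@@@,
,@,,@@
@,@@@@
2) @@,@@,
,@,@,,
,@@@@,
,@,,,@
@,@,,,
3) @@,@@,
,@,@,,
,,@@@,
@,@,,@
@@@,,,
4) @@,@@,
,@,@,@
,,@@,@
@,@,,,
@@@,,,
5) ,,,@@,
@@,@,@
,,@@,@
@,@,,,
@@@,,,
6) ,,,@,@
@@,@,,
,,@@,@
@,@,,,
@@@,,,
7) @@@@,@
@,,@,,
,,@@,@
@,@,,,
@@@,,,
8) @@@@,@
@,,@@,
,,@,@,
@,@,@,
@@@,,,
9) @@@@,@
@,,@@,
,,@,,,
@,@@,@
@@@,@,
10) @@@@,@
@,,@@,
,,@,,,
@@@@,@
,,,,@,
11) @@@@,@
@,,@,,
,,@@@@
@@@@@@
,,,,@,
12) @@@@,@
@,,@,@
,,@@,,
@@@@@,
,,,,@,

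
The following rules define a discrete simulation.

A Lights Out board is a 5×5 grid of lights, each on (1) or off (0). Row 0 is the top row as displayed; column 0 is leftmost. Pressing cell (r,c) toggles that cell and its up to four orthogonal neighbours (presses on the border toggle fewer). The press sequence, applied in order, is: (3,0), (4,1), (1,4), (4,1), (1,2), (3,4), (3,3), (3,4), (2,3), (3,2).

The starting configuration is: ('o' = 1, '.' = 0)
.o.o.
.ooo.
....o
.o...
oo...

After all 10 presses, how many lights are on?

k=0  .o.o.
.ooo.
....o
.o...
oo...
k=1  .o.o.
.ooo.
o...o
o....
.o...
k=2  .o.o.
.ooo.
o...o
oo...
o.o..
k=3  .o.oo
.oo.o
o....
oo...
o.o..
k=4  .o.oo
.oo.o
o....
o....
.o...
k=5  .oooo
...oo
o.o..
o....
.o...
k=6  .oooo
...oo
o.o.o
o..oo
.o..o
k=7  .oooo
...oo
o.ooo
o.o..
.o.oo
k=8  .oooo
...oo
o.oo.
o.ooo
.o.o.
k=9  .oooo
....o
o...o
o.o.o
.o.o.
k=10  .oooo
....o
o.o.o
oo.oo
.ooo.

15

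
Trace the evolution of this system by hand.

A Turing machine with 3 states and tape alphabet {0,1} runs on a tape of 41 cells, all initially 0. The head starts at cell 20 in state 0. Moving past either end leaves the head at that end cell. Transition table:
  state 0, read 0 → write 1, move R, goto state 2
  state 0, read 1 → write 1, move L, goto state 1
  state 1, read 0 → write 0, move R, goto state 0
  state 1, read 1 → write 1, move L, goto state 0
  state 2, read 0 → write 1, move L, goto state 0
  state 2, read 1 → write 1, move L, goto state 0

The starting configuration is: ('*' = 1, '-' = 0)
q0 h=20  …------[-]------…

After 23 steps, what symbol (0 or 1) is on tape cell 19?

0

t=0: q0 h=20  …------[-]------…
t=1: q2 h=21  …-----*[-]------…
t=2: q0 h=20  …------[*]*-----…
t=3: q1 h=19  …------[-]**----…
t=4: q0 h=20  …------[*]*-----…
t=5: q1 h=19  …------[-]**----…
t=6: q0 h=20  …------[*]*-----…
t=7: q1 h=19  …------[-]**----…
t=8: q0 h=20  …------[*]*-----…
t=9: q1 h=19  …------[-]**----…
t=10: q0 h=20  …------[*]*-----…
t=11: q1 h=19  …------[-]**----…
t=12: q0 h=20  …------[*]*-----…
t=13: q1 h=19  …------[-]**----…
t=14: q0 h=20  …------[*]*-----…
t=15: q1 h=19  …------[-]**----…
t=16: q0 h=20  …------[*]*-----…
t=17: q1 h=19  …------[-]**----…
t=18: q0 h=20  …------[*]*-----…
t=19: q1 h=19  …------[-]**----…
t=20: q0 h=20  …------[*]*-----…
t=21: q1 h=19  …------[-]**----…
t=22: q0 h=20  …------[*]*-----…
t=23: q1 h=19  …------[-]**----…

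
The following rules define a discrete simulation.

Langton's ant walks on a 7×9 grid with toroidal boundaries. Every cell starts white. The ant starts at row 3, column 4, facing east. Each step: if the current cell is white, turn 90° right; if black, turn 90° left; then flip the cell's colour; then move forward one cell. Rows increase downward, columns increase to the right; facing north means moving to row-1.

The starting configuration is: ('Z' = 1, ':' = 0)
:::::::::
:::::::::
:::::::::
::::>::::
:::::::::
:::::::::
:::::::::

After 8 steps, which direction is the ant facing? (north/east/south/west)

t=0: :::::::::
:::::::::
:::::::::
::::>::::
:::::::::
:::::::::
:::::::::
t=1: :::::::::
:::::::::
:::::::::
::::Z::::
::::v::::
:::::::::
:::::::::
t=2: :::::::::
:::::::::
:::::::::
::::Z::::
:::<Z::::
:::::::::
:::::::::
t=3: :::::::::
:::::::::
:::::::::
:::^Z::::
:::ZZ::::
:::::::::
:::::::::
t=4: :::::::::
:::::::::
:::::::::
:::Z>::::
:::ZZ::::
:::::::::
:::::::::
t=5: :::::::::
:::::::::
::::^::::
:::Z:::::
:::ZZ::::
:::::::::
:::::::::
t=6: :::::::::
:::::::::
::::Z>:::
:::Z:::::
:::ZZ::::
:::::::::
:::::::::
t=7: :::::::::
:::::::::
::::ZZ:::
:::Z:v:::
:::ZZ::::
:::::::::
:::::::::
t=8: :::::::::
:::::::::
::::ZZ:::
:::Z<Z:::
:::ZZ::::
:::::::::
:::::::::

west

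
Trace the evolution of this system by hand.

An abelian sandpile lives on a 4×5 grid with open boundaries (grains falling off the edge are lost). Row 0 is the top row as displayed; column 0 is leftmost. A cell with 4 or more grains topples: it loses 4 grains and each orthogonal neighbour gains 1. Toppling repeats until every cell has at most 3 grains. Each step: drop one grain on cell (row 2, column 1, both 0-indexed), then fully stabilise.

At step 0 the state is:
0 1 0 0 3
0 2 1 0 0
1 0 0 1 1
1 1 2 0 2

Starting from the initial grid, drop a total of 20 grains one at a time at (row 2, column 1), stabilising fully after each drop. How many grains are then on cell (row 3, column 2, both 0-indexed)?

step 0: 0 1 0 0 3
0 2 1 0 0
1 0 0 1 1
1 1 2 0 2
step 1: 0 1 0 0 3
0 2 1 0 0
1 1 0 1 1
1 1 2 0 2
step 2: 0 1 0 0 3
0 2 1 0 0
1 2 0 1 1
1 1 2 0 2
step 3: 0 1 0 0 3
0 2 1 0 0
1 3 0 1 1
1 1 2 0 2
step 4: 0 1 0 0 3
0 3 1 0 0
2 0 1 1 1
1 2 2 0 2
step 5: 0 1 0 0 3
0 3 1 0 0
2 1 1 1 1
1 2 2 0 2
step 6: 0 1 0 0 3
0 3 1 0 0
2 2 1 1 1
1 2 2 0 2
step 7: 0 1 0 0 3
0 3 1 0 0
2 3 1 1 1
1 2 2 0 2
step 8: 0 2 0 0 3
1 0 2 0 0
3 1 2 1 1
1 3 2 0 2
step 9: 0 2 0 0 3
1 0 2 0 0
3 2 2 1 1
1 3 2 0 2
step 10: 0 2 0 0 3
1 0 2 0 0
3 3 2 1 1
1 3 2 0 2
step 11: 0 2 0 0 3
2 1 2 0 0
0 2 3 1 1
3 0 3 0 2
step 12: 0 2 0 0 3
2 1 2 0 0
0 3 3 1 1
3 0 3 0 2
step 13: 0 2 0 0 3
2 2 3 0 0
1 1 1 2 1
3 2 0 1 2
step 14: 0 2 0 0 3
2 2 3 0 0
1 2 1 2 1
3 2 0 1 2
step 15: 0 2 0 0 3
2 2 3 0 0
1 3 1 2 1
3 2 0 1 2
step 16: 0 2 0 0 3
2 3 3 0 0
2 0 2 2 1
3 3 0 1 2
step 17: 0 2 0 0 3
2 3 3 0 0
2 1 2 2 1
3 3 0 1 2
step 18: 0 2 0 0 3
2 3 3 0 0
2 2 2 2 1
3 3 0 1 2
step 19: 0 2 0 0 3
2 3 3 0 0
2 3 2 2 1
3 3 0 1 2
step 20: 1 3 1 0 3
0 3 1 1 0
2 0 1 3 1
1 2 2 1 2

2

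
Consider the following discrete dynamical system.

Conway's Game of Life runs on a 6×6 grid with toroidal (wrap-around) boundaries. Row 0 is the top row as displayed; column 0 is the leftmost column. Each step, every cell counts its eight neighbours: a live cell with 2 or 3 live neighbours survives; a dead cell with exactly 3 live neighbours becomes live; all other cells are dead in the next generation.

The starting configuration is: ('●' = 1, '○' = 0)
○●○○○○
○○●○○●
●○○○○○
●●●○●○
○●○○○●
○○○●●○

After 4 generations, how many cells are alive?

6

0) ○●○○○○
○○●○○●
●○○○○○
●●●○●○
○●○○○●
○○○●●○
1) ○○●●●○
●●○○○○
●○●●○○
○○●○○○
○●○○○●
●○●○●○
2) ●○●○●○
●○○○●●
●○●●○○
●○●●○○
●●●●○●
●○●○●○
3) ●○○○●○
●○●○●○
●○●○○○
○○○○○○
○○○○○○
○○○○●○
4) ○●○○●○
●○○○○○
○○○●○●
○○○○○○
○○○○○○
○○○○○●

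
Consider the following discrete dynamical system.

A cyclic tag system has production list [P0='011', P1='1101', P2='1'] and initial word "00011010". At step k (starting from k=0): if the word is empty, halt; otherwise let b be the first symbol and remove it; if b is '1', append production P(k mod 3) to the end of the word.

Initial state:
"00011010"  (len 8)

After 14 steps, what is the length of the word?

15

t=0: "00011010"  (len 8)
t=1: "0011010"  (len 7)
t=2: "011010"  (len 6)
t=3: "11010"  (len 5)
t=4: "1010011"  (len 7)
t=5: "0100111101"  (len 10)
t=6: "100111101"  (len 9)
t=7: "00111101011"  (len 11)
t=8: "0111101011"  (len 10)
t=9: "111101011"  (len 9)
t=10: "11101011011"  (len 11)
t=11: "11010110111101"  (len 14)
t=12: "10101101111011"  (len 14)
t=13: "0101101111011011"  (len 16)
t=14: "101101111011011"  (len 15)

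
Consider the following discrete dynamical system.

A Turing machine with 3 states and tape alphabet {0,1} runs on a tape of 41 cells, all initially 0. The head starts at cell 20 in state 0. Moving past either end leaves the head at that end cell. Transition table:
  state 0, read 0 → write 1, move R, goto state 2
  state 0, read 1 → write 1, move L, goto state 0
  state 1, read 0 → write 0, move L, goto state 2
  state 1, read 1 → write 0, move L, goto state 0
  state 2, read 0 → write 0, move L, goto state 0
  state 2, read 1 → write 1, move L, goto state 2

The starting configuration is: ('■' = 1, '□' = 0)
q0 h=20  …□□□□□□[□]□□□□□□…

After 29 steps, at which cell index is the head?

9

k=0  q0 h=20  …□□□□□□[□]□□□□□□…
k=1  q2 h=21  …□□□□□■[□]□□□□□□…
k=2  q0 h=20  …□□□□□□[■]□□□□□□…
k=3  q0 h=19  …□□□□□□[□]■□□□□□…
k=4  q2 h=20  …□□□□□■[■]□□□□□□…
k=5  q2 h=19  …□□□□□□[■]■□□□□□…
k=6  q2 h=18  …□□□□□□[□]■■□□□□…
k=7  q0 h=17  …□□□□□□[□]□■■□□□…
k=8  q2 h=18  …□□□□□■[□]■■□□□□…
k=9  q0 h=17  …□□□□□□[■]□■■□□□…
k=10  q0 h=16  …□□□□□□[□]■□■■□□…
k=11  q2 h=17  …□□□□□■[■]□■■□□□…
k=12  q2 h=16  …□□□□□□[■]■□■■□□…
k=13  q2 h=15  …□□□□□□[□]■■□■■□…
k=14  q0 h=14  …□□□□□□[□]□■■□■■…
k=15  q2 h=15  …□□□□□■[□]■■□■■□…
k=16  q0 h=14  …□□□□□□[■]□■■□■■…
k=17  q0 h=13  …□□□□□□[□]■□■■□■…
k=18  q2 h=14  …□□□□□■[■]□■■□■■…
k=19  q2 h=13  …□□□□□□[■]■□■■□■…
k=20  q2 h=12  …□□□□□□[□]■■□■■□…
k=21  q0 h=11  …□□□□□□[□]□■■□■■…
k=22  q2 h=12  …□□□□□■[□]■■□■■□…
k=23  q0 h=11  …□□□□□□[■]□■■□■■…
k=24  q0 h=10  …□□□□□□[□]■□■■□■…
k=25  q2 h=11  …□□□□□■[■]□■■□■■…
k=26  q2 h=10  …□□□□□□[■]■□■■□■…
k=27  q2 h= 9  …□□□□□□[□]■■□■■□…
k=28  q0 h= 8  …□□□□□□[□]□■■□■■…
k=29  q2 h= 9  …□□□□□■[□]■■□■■□…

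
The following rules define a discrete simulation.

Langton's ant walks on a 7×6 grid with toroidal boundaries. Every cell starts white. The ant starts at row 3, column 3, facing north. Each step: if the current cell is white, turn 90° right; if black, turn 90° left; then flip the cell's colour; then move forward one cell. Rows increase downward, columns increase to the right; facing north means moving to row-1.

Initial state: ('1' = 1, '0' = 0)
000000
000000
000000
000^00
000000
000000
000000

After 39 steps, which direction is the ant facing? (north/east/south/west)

gen 0: 000000
000000
000000
000^00
000000
000000
000000
gen 1: 000000
000000
000000
0001>0
000000
000000
000000
gen 2: 000000
000000
000000
000110
0000v0
000000
000000
gen 3: 000000
000000
000000
000110
000<10
000000
000000
gen 4: 000000
000000
000000
000^10
000110
000000
000000
gen 5: 000000
000000
000000
00<010
000110
000000
000000
gen 6: 000000
000000
00^000
001010
000110
000000
000000
gen 7: 000000
000000
001>00
001010
000110
000000
000000
gen 8: 000000
000000
001100
001v10
000110
000000
000000
gen 9: 000000
000000
001100
00<110
000110
000000
000000
gen 10: 000000
000000
001100
000110
00v110
000000
000000
gen 11: 000000
000000
001100
000110
0<1110
000000
000000
gen 12: 000000
000000
001100
0^0110
011110
000000
000000
gen 13: 000000
000000
001100
01>110
011110
000000
000000
gen 14: 000000
000000
001100
011110
01v110
000000
000000
gen 15: 000000
000000
001100
011110
010>10
000000
000000
gen 16: 000000
000000
001100
011^10
010010
000000
000000
gen 17: 000000
000000
001100
01<010
010010
000000
000000
gen 18: 000000
000000
001100
010010
01v010
000000
000000
gen 19: 000000
000000
001100
010010
0<1010
000000
000000
gen 20: 000000
000000
001100
010010
001010
0v0000
000000
gen 21: 000000
000000
001100
010010
001010
<10000
000000
gen 22: 000000
000000
001100
010010
^01010
110000
000000
gen 23: 000000
000000
001100
010010
1>1010
110000
000000
gen 24: 000000
000000
001100
010010
111010
1v0000
000000
gen 25: 000000
000000
001100
010010
111010
10>000
000000
gen 26: 000000
000000
001100
010010
111010
101000
00v000
gen 27: 000000
000000
001100
010010
111010
101000
0<1000
gen 28: 000000
000000
001100
010010
111010
1^1000
011000
gen 29: 000000
000000
001100
010010
111010
11>000
011000
gen 30: 000000
000000
001100
010010
11^010
110000
011000
gen 31: 000000
000000
001100
010010
1<0010
110000
011000
gen 32: 000000
000000
001100
010010
100010
1v0000
011000
gen 33: 000000
000000
001100
010010
100010
10>000
011000
gen 34: 000000
000000
001100
010010
100010
101000
01v000
gen 35: 000000
000000
001100
010010
100010
101000
010>00
gen 36: 000v00
000000
001100
010010
100010
101000
010100
gen 37: 00<100
000000
001100
010010
100010
101000
010100
gen 38: 001100
000000
001100
010010
100010
101000
01^100
gen 39: 001100
000000
001100
010010
100010
101000
011>00

east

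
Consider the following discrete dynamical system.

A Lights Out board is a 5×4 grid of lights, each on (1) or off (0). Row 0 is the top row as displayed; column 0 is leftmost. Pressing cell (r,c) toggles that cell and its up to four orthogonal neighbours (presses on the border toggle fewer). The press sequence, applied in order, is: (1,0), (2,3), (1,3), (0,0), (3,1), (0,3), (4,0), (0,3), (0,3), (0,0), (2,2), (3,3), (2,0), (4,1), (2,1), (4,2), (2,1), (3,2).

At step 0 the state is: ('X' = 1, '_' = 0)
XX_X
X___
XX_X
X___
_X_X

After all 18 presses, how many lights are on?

t=0: XX_X
X___
XX_X
X___
_X_X
t=1: _X_X
_X__
_X_X
X___
_X_X
t=2: _X_X
_X_X
_XX_
X__X
_X_X
t=3: _X__
_XX_
_XXX
X__X
_X_X
t=4: X___
XXX_
_XXX
X__X
_X_X
t=5: X___
XXX_
__XX
_XXX
___X
t=6: X_XX
XXXX
__XX
_XXX
___X
t=7: X_XX
XXXX
__XX
XXXX
XX_X
t=8: X___
XXX_
__XX
XXXX
XX_X
t=9: X_XX
XXXX
__XX
XXXX
XX_X
t=10: _XXX
_XXX
__XX
XXXX
XX_X
t=11: _XXX
_X_X
_X__
XX_X
XX_X
t=12: _XXX
_X_X
_X_X
XXX_
XX__
t=13: _XXX
XX_X
X__X
_XX_
XX__
t=14: _XXX
XX_X
X__X
__X_
__X_
t=15: _XXX
X__X
_XXX
_XX_
__X_
t=16: _XXX
X__X
_XXX
_X__
_X_X
t=17: _XXX
XX_X
X__X
____
_X_X
t=18: _XXX
XX_X
X_XX
_XXX
_XXX

15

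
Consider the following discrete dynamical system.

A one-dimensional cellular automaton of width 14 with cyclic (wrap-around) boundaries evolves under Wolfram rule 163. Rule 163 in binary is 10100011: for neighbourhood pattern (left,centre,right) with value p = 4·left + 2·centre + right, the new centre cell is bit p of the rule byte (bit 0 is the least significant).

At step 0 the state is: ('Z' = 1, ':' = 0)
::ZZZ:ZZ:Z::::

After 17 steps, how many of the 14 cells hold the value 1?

[0] ::ZZZ:ZZ:Z::::
[1] ZZ:Z:Z::Z::ZZZ
[2] Z:Z:Z::Z::Z:ZZ
[3] :Z:Z::Z::Z:Z:Z
[4] Z:Z::Z::Z:Z:Z:
[5] :Z::Z::Z:Z:Z:Z
[6] Z::Z::Z:Z:Z:Z:
[7] ::Z::Z:Z:Z:Z:Z
[8] :Z::Z:Z:Z:Z:Z:
[9] Z::Z:Z:Z:Z:Z::
[10] ::Z:Z:Z:Z:Z::Z
[11] :Z:Z:Z:Z:Z::Z:
[12] Z:Z:Z:Z:Z::Z::
[13] :Z:Z:Z:Z::Z::Z
[14] Z:Z:Z:Z::Z::Z:
[15] :Z:Z:Z::Z::Z:Z
[16] Z:Z:Z::Z::Z:Z:
[17] :Z:Z::Z::Z:Z:Z

6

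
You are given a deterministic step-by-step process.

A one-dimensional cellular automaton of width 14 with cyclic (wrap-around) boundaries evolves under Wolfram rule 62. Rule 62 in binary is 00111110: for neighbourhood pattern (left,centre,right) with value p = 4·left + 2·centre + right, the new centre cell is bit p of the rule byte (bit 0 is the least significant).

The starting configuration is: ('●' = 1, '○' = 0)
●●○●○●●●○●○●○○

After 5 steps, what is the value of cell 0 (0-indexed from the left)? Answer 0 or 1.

t=0: ●●○●○●●●○●○●○○
t=1: ●○●●●●○○●●●●●●
t=2: ○●●○○○●●●○○○○○
t=3: ●●○●○●●○○●○○○○
t=4: ●○●●●●○●●●●○○●
t=5: ○●●○○○●●○○○●●●

0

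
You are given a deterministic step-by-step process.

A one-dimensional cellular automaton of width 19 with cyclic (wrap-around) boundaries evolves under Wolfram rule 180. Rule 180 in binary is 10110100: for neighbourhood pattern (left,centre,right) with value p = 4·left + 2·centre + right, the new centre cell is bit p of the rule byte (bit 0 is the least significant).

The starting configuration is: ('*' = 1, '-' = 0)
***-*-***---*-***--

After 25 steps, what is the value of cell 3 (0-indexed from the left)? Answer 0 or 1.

1

t=0: ***-*-***---*-***--
t=1: -*-***-*-*--**-*-*-
t=2: -**-*-*****---*****
t=3: *--***-***-*---***-
t=4: **--*-*-*-***---*-*
t=5: *-*-******-*-*--**-
t=6: ****-****-*****---*
t=7: ***-*-**-*-***-*---
t=8: -*-***--***-*-***--
t=9: -**-*-*--*-***-*-*-
t=10: ---*****-**-*-*****
t=11: *---***-*--***-***-
t=12: **---*-***--*-*-*-*
t=13: *-*--**-*-*-******-
t=14: ****---*****-****-*
t=15: ***-*---***-*-**-*-
t=16: -*-***---*-***--***
t=17: ***-*-*--**-*-*--*-
t=18: -*-*****---*****-**
t=19: ***-***-*---***-*--
t=20: -*-*-*-***---*-***-
t=21: -******-*-*--**-*-*
t=22: *-****-*****---****
t=23: -*-**-*-***-*---***
t=24: ***--***-*-***---*-
t=25: -*-*--*-***-*-*--**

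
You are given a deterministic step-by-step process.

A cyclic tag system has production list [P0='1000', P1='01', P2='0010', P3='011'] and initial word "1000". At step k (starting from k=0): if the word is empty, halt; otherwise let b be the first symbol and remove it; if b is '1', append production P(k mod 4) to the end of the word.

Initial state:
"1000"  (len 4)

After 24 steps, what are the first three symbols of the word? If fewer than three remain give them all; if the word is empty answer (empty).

[0] "1000"  (len 4)
[1] "0001000"  (len 7)
[2] "001000"  (len 6)
[3] "01000"  (len 5)
[4] "1000"  (len 4)
[5] "0001000"  (len 7)
[6] "001000"  (len 6)
[7] "01000"  (len 5)
[8] "1000"  (len 4)
[9] "0001000"  (len 7)
[10] "001000"  (len 6)
[11] "01000"  (len 5)
[12] "1000"  (len 4)
[13] "0001000"  (len 7)
[14] "001000"  (len 6)
[15] "01000"  (len 5)
[16] "1000"  (len 4)
[17] "0001000"  (len 7)
[18] "001000"  (len 6)
[19] "01000"  (len 5)
[20] "1000"  (len 4)
[21] "0001000"  (len 7)
[22] "001000"  (len 6)
[23] "01000"  (len 5)
[24] "1000"  (len 4)

100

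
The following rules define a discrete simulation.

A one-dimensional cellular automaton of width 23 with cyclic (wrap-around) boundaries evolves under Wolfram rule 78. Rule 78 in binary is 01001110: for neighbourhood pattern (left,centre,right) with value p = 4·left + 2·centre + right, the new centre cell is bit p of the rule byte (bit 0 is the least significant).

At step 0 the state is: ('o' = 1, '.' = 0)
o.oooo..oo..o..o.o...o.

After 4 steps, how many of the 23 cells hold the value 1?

13

t=0: o.oooo..oo..o..o.o...o.
t=1: o.o..o.ooo.oo.oo.o..oo.
t=2: o.o.oo.o.o.oo.oo.o.ooo.
t=3: o.o.oo.o.o.oo.oo.o.o.o.
t=4: o.o.oo.o.o.oo.oo.o.o.o.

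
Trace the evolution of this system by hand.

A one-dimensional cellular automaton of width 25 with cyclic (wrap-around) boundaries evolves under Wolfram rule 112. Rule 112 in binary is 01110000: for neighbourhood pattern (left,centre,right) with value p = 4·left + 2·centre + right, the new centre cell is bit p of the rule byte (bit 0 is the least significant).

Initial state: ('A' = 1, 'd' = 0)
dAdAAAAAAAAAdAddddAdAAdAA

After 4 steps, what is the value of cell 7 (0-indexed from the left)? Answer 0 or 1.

step 0: dAdAAAAAAAAAdAddddAdAAdAA
step 1: AdAddddddddAAdAddddAdAAdA
step 2: AAdAddddddddAAdAddddAdAAd
step 3: dAAdAddddddddAAdAddddAdAA
step 4: AdAAdAddddddddAAdAddddAdA

0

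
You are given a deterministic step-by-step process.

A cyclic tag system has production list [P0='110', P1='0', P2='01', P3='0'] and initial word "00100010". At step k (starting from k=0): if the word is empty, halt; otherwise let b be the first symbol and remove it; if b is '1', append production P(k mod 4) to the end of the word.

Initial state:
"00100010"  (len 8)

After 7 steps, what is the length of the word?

5

0) "00100010"  (len 8)
1) "0100010"  (len 7)
2) "100010"  (len 6)
3) "0001001"  (len 7)
4) "001001"  (len 6)
5) "01001"  (len 5)
6) "1001"  (len 4)
7) "00101"  (len 5)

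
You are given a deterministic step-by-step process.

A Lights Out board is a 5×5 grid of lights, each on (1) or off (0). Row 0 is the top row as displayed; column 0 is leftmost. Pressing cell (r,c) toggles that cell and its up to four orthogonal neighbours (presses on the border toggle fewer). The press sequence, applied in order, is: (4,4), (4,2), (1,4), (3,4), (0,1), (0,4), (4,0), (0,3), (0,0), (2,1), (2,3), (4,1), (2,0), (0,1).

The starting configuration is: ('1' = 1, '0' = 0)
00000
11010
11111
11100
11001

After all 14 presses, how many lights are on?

12

t=0: 00000
11010
11111
11100
11001
t=1: 00000
11010
11111
11101
11010
t=2: 00000
11010
11111
11001
10100
t=3: 00001
11001
11110
11001
10100
t=4: 00001
11001
11111
11010
10101
t=5: 11101
10001
11111
11010
10101
t=6: 11110
10000
11111
11010
10101
t=7: 11110
10000
11111
01010
01101
t=8: 11001
10010
11111
01010
01101
t=9: 00001
00010
11111
01010
01101
t=10: 00001
01010
00011
00010
01101
t=11: 00001
01000
00100
00000
01101
t=12: 00001
01000
00100
01000
10001
t=13: 00001
11000
11100
11000
10001
t=14: 11101
10000
11100
11000
10001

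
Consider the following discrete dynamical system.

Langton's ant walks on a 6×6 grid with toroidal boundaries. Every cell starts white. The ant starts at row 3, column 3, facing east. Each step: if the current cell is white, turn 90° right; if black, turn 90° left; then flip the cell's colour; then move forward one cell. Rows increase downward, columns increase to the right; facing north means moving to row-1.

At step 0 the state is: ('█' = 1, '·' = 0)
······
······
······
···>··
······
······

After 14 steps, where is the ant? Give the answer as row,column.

2,2

gen 0: ······
······
······
···>··
······
······
gen 1: ······
······
······
···█··
···v··
······
gen 2: ······
······
······
···█··
··<█··
······
gen 3: ······
······
······
··^█··
··██··
······
gen 4: ······
······
······
··█>··
··██··
······
gen 5: ······
······
···^··
··█···
··██··
······
gen 6: ······
······
···█>·
··█···
··██··
······
gen 7: ······
······
···██·
··█·v·
··██··
······
gen 8: ······
······
···██·
··█<█·
··██··
······
gen 9: ······
······
···^█·
··███·
··██··
······
gen 10: ······
······
··<·█·
··███·
··██··
······
gen 11: ······
··^···
··█·█·
··███·
··██··
······
gen 12: ······
··█>··
··█·█·
··███·
··██··
······
gen 13: ······
··██··
··█v█·
··███·
··██··
······
gen 14: ······
··██··
··<██·
··███·
··██··
······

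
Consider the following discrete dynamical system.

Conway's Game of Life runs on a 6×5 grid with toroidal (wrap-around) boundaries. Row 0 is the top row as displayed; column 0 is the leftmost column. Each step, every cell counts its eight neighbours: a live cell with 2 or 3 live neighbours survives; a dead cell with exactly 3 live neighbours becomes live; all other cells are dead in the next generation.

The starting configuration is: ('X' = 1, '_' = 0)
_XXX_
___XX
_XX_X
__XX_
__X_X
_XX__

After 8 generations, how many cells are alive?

4

k=0  _XXX_
___XX
_XX_X
__XX_
__X_X
_XX__
k=1  XX__X
____X
XX__X
X___X
_____
X____
k=2  _X__X
___X_
_X_X_
_X__X
X___X
XX__X
k=3  _XXXX
X__XX
X__XX
_XXXX
___X_
_X_X_
k=4  _X___
_____
_____
_X___
XX___
XX___
k=5  XX___
_____
_____
XX___
__X__
__X__
k=6  _X___
_____
_____
_X___
__X__
__X__
k=7  _____
_____
_____
_____
_XX__
_XX__
k=8  _____
_____
_____
_____
_XX__
_XX__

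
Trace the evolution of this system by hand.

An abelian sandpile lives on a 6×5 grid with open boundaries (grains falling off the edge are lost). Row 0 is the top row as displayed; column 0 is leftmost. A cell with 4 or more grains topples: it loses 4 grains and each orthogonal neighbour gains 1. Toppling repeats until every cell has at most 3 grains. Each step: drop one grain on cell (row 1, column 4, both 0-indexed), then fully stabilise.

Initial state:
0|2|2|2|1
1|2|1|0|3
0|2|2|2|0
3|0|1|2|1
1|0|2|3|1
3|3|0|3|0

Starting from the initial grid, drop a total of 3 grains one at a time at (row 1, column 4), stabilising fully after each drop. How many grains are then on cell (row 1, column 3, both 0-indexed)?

1

step 0: 0|2|2|2|1
1|2|1|0|3
0|2|2|2|0
3|0|1|2|1
1|0|2|3|1
3|3|0|3|0
step 1: 0|2|2|2|2
1|2|1|1|0
0|2|2|2|1
3|0|1|2|1
1|0|2|3|1
3|3|0|3|0
step 2: 0|2|2|2|2
1|2|1|1|1
0|2|2|2|1
3|0|1|2|1
1|0|2|3|1
3|3|0|3|0
step 3: 0|2|2|2|2
1|2|1|1|2
0|2|2|2|1
3|0|1|2|1
1|0|2|3|1
3|3|0|3|0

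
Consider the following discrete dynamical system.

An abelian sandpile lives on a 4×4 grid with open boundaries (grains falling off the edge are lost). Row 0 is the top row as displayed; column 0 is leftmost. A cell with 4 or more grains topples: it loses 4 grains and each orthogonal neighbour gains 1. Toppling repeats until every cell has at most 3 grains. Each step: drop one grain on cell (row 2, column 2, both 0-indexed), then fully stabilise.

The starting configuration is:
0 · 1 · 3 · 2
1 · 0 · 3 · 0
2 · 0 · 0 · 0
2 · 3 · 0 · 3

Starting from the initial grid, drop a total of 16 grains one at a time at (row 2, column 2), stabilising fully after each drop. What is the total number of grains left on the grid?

30

step 0: 0 · 1 · 3 · 2
1 · 0 · 3 · 0
2 · 0 · 0 · 0
2 · 3 · 0 · 3
step 1: 0 · 1 · 3 · 2
1 · 0 · 3 · 0
2 · 0 · 1 · 0
2 · 3 · 0 · 3
step 2: 0 · 1 · 3 · 2
1 · 0 · 3 · 0
2 · 0 · 2 · 0
2 · 3 · 0 · 3
step 3: 0 · 1 · 3 · 2
1 · 0 · 3 · 0
2 · 0 · 3 · 0
2 · 3 · 0 · 3
step 4: 0 · 2 · 0 · 3
1 · 1 · 1 · 1
2 · 1 · 1 · 1
2 · 3 · 1 · 3
step 5: 0 · 2 · 0 · 3
1 · 1 · 1 · 1
2 · 1 · 2 · 1
2 · 3 · 1 · 3
step 6: 0 · 2 · 0 · 3
1 · 1 · 1 · 1
2 · 1 · 3 · 1
2 · 3 · 1 · 3
step 7: 0 · 2 · 0 · 3
1 · 1 · 2 · 1
2 · 2 · 0 · 2
2 · 3 · 2 · 3
step 8: 0 · 2 · 0 · 3
1 · 1 · 2 · 1
2 · 2 · 1 · 2
2 · 3 · 2 · 3
step 9: 0 · 2 · 0 · 3
1 · 1 · 2 · 1
2 · 2 · 2 · 2
2 · 3 · 2 · 3
step 10: 0 · 2 · 0 · 3
1 · 1 · 2 · 1
2 · 2 · 3 · 2
2 · 3 · 2 · 3
step 11: 0 · 2 · 0 · 3
1 · 1 · 3 · 1
2 · 3 · 0 · 3
2 · 3 · 3 · 3
step 12: 0 · 2 · 0 · 3
1 · 1 · 3 · 1
2 · 3 · 1 · 3
2 · 3 · 3 · 3
step 13: 0 · 2 · 0 · 3
1 · 1 · 3 · 1
2 · 3 · 2 · 3
2 · 3 · 3 · 3
step 14: 0 · 2 · 0 · 3
1 · 1 · 3 · 1
2 · 3 · 3 · 3
2 · 3 · 3 · 3
step 15: 0 · 2 · 1 · 3
1 · 3 · 1 · 3
3 · 2 · 0 · 2
3 · 1 · 3 · 1
step 16: 0 · 2 · 1 · 3
1 · 3 · 1 · 3
3 · 2 · 1 · 2
3 · 1 · 3 · 1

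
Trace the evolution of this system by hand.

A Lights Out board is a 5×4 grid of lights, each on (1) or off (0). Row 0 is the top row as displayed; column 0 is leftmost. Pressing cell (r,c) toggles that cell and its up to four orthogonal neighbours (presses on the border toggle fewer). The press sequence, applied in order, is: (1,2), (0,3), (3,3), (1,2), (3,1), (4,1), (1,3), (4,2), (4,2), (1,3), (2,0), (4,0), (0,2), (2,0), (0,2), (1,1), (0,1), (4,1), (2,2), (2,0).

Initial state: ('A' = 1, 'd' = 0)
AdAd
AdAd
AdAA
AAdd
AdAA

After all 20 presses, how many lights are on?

t=0: AdAd
AdAd
AdAA
AAdd
AdAA
t=1: Addd
AAdA
AddA
AAdd
AdAA
t=2: AdAA
AAdd
AddA
AAdd
AdAA
t=3: AdAA
AAdd
Addd
AAAA
AdAd
t=4: AddA
AdAA
AdAd
AAAA
AdAd
t=5: AddA
AdAA
AAAd
dddA
AAAd
t=6: AddA
AdAA
AAAd
dAdA
dddd
t=7: Addd
Addd
AAAA
dAdA
dddd
t=8: Addd
Addd
AAAA
dAAA
dAAA
t=9: Addd
Addd
AAAA
dAdA
dddd
t=10: AddA
AdAA
AAAd
dAdA
dddd
t=11: AddA
ddAA
ddAd
AAdA
dddd
t=12: AddA
ddAA
ddAd
dAdA
AAdd
t=13: AAAd
dddA
ddAd
dAdA
AAdd
t=14: AAAd
AddA
AAAd
AAdA
AAdd
t=15: AddA
AdAA
AAAd
AAdA
AAdd
t=16: AAdA
dAdA
AdAd
AAdA
AAdd
t=17: ddAA
dddA
AdAd
AAdA
AAdd
t=18: ddAA
dddA
AdAd
AddA
ddAd
t=19: ddAA
ddAA
AAdA
AdAA
ddAd
t=20: ddAA
AdAA
dddA
ddAA
ddAd

9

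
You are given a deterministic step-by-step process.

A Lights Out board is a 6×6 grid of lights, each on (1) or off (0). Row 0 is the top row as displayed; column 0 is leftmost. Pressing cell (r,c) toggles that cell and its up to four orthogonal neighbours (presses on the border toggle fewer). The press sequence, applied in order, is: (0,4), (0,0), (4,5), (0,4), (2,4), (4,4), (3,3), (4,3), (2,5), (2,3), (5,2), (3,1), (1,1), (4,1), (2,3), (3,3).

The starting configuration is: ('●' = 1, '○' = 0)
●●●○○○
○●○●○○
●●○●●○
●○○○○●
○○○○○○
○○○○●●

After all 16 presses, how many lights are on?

16

k=0  ●●●○○○
○●○●○○
●●○●●○
●○○○○●
○○○○○○
○○○○●●
k=1  ●●●●●●
○●○●●○
●●○●●○
●○○○○●
○○○○○○
○○○○●●
k=2  ○○●●●●
●●○●●○
●●○●●○
●○○○○●
○○○○○○
○○○○●●
k=3  ○○●●●●
●●○●●○
●●○●●○
●○○○○○
○○○○●●
○○○○●○
k=4  ○○●○○○
●●○●○○
●●○●●○
●○○○○○
○○○○●●
○○○○●○
k=5  ○○●○○○
●●○●●○
●●○○○●
●○○○●○
○○○○●●
○○○○●○
k=6  ○○●○○○
●●○●●○
●●○○○●
●○○○○○
○○○●○○
○○○○○○
k=7  ○○●○○○
●●○●●○
●●○●○●
●○●●●○
○○○○○○
○○○○○○
k=8  ○○●○○○
●●○●●○
●●○●○●
●○●○●○
○○●●●○
○○○●○○
k=9  ○○●○○○
●●○●●●
●●○●●○
●○●○●●
○○●●●○
○○○●○○
k=10  ○○●○○○
●●○○●●
●●●○○○
●○●●●●
○○●●●○
○○○●○○
k=11  ○○●○○○
●●○○●●
●●●○○○
●○●●●●
○○○●●○
○●●○○○
k=12  ○○●○○○
●●○○●●
●○●○○○
○●○●●●
○●○●●○
○●●○○○
k=13  ○●●○○○
○○●○●●
●●●○○○
○●○●●●
○●○●●○
○●●○○○
k=14  ○●●○○○
○○●○●●
●●●○○○
○○○●●●
●○●●●○
○○●○○○
k=15  ○●●○○○
○○●●●●
●●○●●○
○○○○●●
●○●●●○
○○●○○○
k=16  ○●●○○○
○○●●●●
●●○○●○
○○●●○●
●○●○●○
○○●○○○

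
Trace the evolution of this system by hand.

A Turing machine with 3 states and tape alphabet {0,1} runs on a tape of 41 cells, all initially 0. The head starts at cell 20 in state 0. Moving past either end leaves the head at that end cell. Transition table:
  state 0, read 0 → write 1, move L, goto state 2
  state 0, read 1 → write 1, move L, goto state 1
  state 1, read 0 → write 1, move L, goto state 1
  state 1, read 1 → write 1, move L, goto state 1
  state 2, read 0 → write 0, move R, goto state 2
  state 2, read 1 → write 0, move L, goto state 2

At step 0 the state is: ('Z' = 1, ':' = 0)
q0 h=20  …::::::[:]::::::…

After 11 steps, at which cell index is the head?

step 0: q0 h=20  …::::::[:]::::::…
step 1: q2 h=19  …::::::[:]Z:::::…
step 2: q2 h=20  …::::::[Z]::::::…
step 3: q2 h=19  …::::::[:]::::::…
step 4: q2 h=20  …::::::[:]::::::…
step 5: q2 h=21  …::::::[:]::::::…
step 6: q2 h=22  …::::::[:]::::::…
step 7: q2 h=23  …::::::[:]::::::…
step 8: q2 h=24  …::::::[:]::::::…
step 9: q2 h=25  …::::::[:]::::::…
step 10: q2 h=26  …::::::[:]::::::…
step 11: q2 h=27  …::::::[:]::::::…

27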